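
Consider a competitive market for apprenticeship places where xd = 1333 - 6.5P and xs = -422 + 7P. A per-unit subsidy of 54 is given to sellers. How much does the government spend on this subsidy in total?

Pre-subsidy: 1333 - 6.5P = -422 + 7P gives P* = 130, x* = 488.
With the subsidy, sellers receive Ps = Pb + 54 for each unit, where Pb is the price buyers pay.
Supply in terms of Pb becomes xs = -422 + 7(Pb + 54) = -44 + 7Pb. Setting this equal to demand: 1333 - 6.5Pb = -44 + 7Pb, so Pb = 102.
Sellers receive Ps = 102 + 54 = 156; x' = 1333 − 6.5·102 = 670.
Government outlay = subsidy × quantity = 54 × 670 = 36180.

Government cost = 36180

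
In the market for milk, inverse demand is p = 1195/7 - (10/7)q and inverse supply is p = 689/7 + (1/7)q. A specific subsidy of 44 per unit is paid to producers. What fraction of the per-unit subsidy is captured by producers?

Pre-subsidy: 1195/7 - (10/7)q = 689/7 + (1/7)q gives q* = 46 and p* = 105.
With the subsidy, sellers receive ps = pb + 44 for each unit, where pb is the price buyers pay.
On the curves, pb = 1195/7 - (10/7)q and ps = 689/7 + (1/7)q; the wedge ps − pb = 44 gives 689/7 + (1/7)q − (1195/7 - (10/7)q) = 44, so q' = 74.
Then pb = 1195/7 − (10/7)·74 = 65 and ps = 689/7 + (1/7)·74 = 109.
Buyers' price falls by p* − pb = 105 − 65 = 40; sellers' price rises by ps − p* = 109 − 105 = 4.
So producers capture 4/44 = 1/11 of each unit of subsidy.

Producer share = 1/11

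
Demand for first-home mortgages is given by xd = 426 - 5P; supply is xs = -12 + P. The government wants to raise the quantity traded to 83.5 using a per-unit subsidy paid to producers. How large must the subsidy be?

Required subsidy s = 27 per unit

At x = 83.5, invert demand for the buyer price: Pb = (426 − 83.5)/5 = 68.5; invert supply for the seller price: Ps = (83.5 − (-12))/1 = 95.5.
The subsidy must fill the gap: s = Ps − Pb = 95.5 − 68.5 = 27.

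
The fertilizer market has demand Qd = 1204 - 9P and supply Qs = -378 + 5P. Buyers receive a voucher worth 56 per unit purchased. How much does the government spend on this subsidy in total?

Government cost = 20552

Pre-subsidy: 1204 - 9P = -378 + 5P gives P* = 113, Q* = 187.
With the rebate, buyers effectively pay Pb = Ps − 56, where Ps is the price sellers receive.
Demand in terms of Ps becomes Qd = 1204 − 9(Ps − 56) = 1708 - 9Ps. Setting this equal to supply: 1708 - 9Ps = -378 + 5Ps, so Ps = 149.
Buyers pay Pb = 149 − 56 = 93; Q' = -378 + 5·149 = 367.
Government outlay = subsidy × quantity = 56 × 367 = 20552.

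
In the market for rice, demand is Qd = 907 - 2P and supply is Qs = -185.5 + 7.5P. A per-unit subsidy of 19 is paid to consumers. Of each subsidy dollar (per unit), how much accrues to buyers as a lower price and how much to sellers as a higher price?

Buyers gain 15 per unit; sellers gain 4 per unit

Pre-subsidy: 907 - 2P = -185.5 + 7.5P gives P* = 115, Q* = 677.
With the rebate, buyers effectively pay Pb = Ps − 19, where Ps is the price sellers receive.
Demand in terms of Ps becomes Qd = 907 − 2(Ps − 19) = 945 - 2Ps. Setting this equal to supply: 945 - 2Ps = -185.5 + 7.5Ps, so Ps = 119.
Buyers pay Pb = 119 − 19 = 100; Q' = -185.5 + 7.5·119 = 707.
Buyers' price falls by P* − Pb = 115 − 100 = 15; sellers' price rises by Ps − P* = 119 − 115 = 4.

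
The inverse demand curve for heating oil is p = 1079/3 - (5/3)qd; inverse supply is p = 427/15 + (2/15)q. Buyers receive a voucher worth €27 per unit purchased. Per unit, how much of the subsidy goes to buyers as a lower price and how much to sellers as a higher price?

Pre-subsidy: 1079/3 - (5/3)q = 427/15 + (2/15)q gives q* = 184 and p* = 53.
With the rebate, buyers effectively pay pb = ps − 27, where ps is the price sellers receive.
On the curves, pb = 1079/3 - (5/3)q and ps = 427/15 + (2/15)q; the wedge ps − pb = 27 gives 427/15 + (2/15)q − (1079/3 - (5/3)q) = 27, so q' = 199.
Then pb = 1079/3 − (5/3)·199 = 28 and ps = 427/15 + (2/15)·199 = 55.
Buyers' price falls by p* − pb = 53 − 28 = 25; sellers' price rises by ps − p* = 55 − 53 = 2.

Buyers gain €25 per unit; sellers gain €2 per unit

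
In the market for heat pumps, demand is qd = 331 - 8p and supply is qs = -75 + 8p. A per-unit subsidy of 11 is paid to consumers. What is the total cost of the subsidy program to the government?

Government cost = 1892

Pre-subsidy: 331 - 8p = -75 + 8p gives p* = 25.375, q* = 128.
With the rebate, buyers effectively pay pb = ps − 11, where ps is the price sellers receive.
Demand in terms of ps becomes qd = 331 − 8(ps − 11) = 419 - 8ps. Setting this equal to supply: 419 - 8ps = -75 + 8ps, so ps = 30.875.
Buyers pay pb = 30.875 − 11 = 19.875; q' = -75 + 8·30.875 = 172.
Government outlay = subsidy × quantity = 11 × 172 = 1892.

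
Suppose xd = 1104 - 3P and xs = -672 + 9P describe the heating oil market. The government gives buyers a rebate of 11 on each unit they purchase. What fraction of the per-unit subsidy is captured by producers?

Producer share = 0.25

Pre-subsidy: 1104 - 3P = -672 + 9P gives P* = 148, x* = 660.
With the rebate, buyers effectively pay Pb = Ps − 11, where Ps is the price sellers receive.
Demand in terms of Ps becomes xd = 1104 − 3(Ps − 11) = 1137 - 3Ps. Setting this equal to supply: 1137 - 3Ps = -672 + 9Ps, so Ps = 150.75.
Buyers pay Pb = 150.75 − 11 = 139.75; x' = -672 + 9·150.75 = 684.75.
Buyers' price falls by P* − Pb = 148 − 139.75 = 8.25; sellers' price rises by Ps − P* = 150.75 − 148 = 2.75.
So producers capture 2.75/11 = 0.25 of each unit of subsidy.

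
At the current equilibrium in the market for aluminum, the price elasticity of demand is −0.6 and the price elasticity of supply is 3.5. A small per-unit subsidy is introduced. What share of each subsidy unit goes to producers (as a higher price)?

Producer share = 6/41

For a small subsidy around the equilibrium, the benefit split depends on the relative slopes, which at a point are proportional to the elasticities.
Buyer share = εs/(εs + |εd|) = 3.5/(3.5 + 0.6) = 35/41; seller share = |εd|/(εs + |εd|) = 6/41.
So producers capture 6/41 of the subsidy.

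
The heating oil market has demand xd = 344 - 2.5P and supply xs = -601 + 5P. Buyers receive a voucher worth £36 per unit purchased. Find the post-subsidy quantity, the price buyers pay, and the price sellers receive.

x' = 89; buyers pay £102; sellers receive £138

Pre-subsidy: 344 - 2.5P = -601 + 5P gives P* = 126, x* = 29.
With the rebate, buyers effectively pay Pb = Ps − 36, where Ps is the price sellers receive.
Demand in terms of Ps becomes xd = 344 − 2.5(Ps − 36) = 434 - 2.5Ps. Setting this equal to supply: 434 - 2.5Ps = -601 + 5Ps, so Ps = 138.
Buyers pay Pb = 138 − 36 = 102; x' = -601 + 5·138 = 89.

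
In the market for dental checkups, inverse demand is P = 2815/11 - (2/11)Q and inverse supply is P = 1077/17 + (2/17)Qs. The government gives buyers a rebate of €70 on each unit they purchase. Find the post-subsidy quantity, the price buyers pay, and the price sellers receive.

Pre-subsidy: 2815/11 - (2/11)Q = 1077/17 + (2/17)Q gives Q* = 643 and P* = 139.
With the rebate, buyers effectively pay Pb = Ps − 70, where Ps is the price sellers receive.
On the curves, Pb = 2815/11 - (2/11)Q and Ps = 1077/17 + (2/17)Q; the wedge Ps − Pb = 70 gives 1077/17 + (2/17)Q − (2815/11 - (2/11)Q) = 70, so Q' = 876.75.
Then Pb = 2815/11 − (2/11)·876.75 = 96.5 and Ps = 1077/17 + (2/17)·876.75 = 166.5.

Q' = 876.75; buyers pay €96.5; sellers receive €166.5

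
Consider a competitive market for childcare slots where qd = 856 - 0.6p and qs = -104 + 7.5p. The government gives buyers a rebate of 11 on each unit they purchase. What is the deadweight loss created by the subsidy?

Pre-subsidy: 856 - 0.6p = -104 + 7.5p gives p* = 3200/27, q* = 7064/9.
With the rebate, buyers effectively pay pb = ps − 11, where ps is the price sellers receive.
Demand in terms of ps becomes qd = 856 − 0.6(ps − 11) = 862.6 - 0.6ps. Setting this equal to supply: 862.6 - 0.6ps = -104 + 7.5ps, so ps = 358/3.
Buyers pay pb = 358/3 − 11 = 325/3; q' = -104 + 7.5·(358/3) = 791.
The subsidy expands output by 791 − 7064/9 = 55/9 past the efficient level; on those units the gap between marginal cost and willingness to pay runs from 0 up to 11.
DWL = ½ × 11 × 55/9 = 605/18.

Deadweight loss = 605/18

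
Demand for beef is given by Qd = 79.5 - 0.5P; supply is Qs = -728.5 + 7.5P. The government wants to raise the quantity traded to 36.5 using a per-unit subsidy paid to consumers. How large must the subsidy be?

At Q = 36.5, invert demand for the buyer price: Pb = (79.5 − 36.5)/0.5 = 86; invert supply for the seller price: Ps = (36.5 − (-728.5))/7.5 = 102.
The subsidy must fill the gap: s = Ps − Pb = 102 − 86 = 16.

Required subsidy s = 16 per unit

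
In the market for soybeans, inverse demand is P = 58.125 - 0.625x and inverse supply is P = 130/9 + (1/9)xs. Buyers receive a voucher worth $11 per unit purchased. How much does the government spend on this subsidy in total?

Pre-subsidy: 58.125 - 0.625x = 130/9 + (1/9)x gives x* = 3145/53 and P* = 1115/53.
With the rebate, buyers effectively pay Pb = Ps − 11, where Ps is the price sellers receive.
On the curves, Pb = 58.125 - 0.625x and Ps = 130/9 + (1/9)x; the wedge Ps − Pb = 11 gives 130/9 + (1/9)x − (58.125 - 0.625x) = 11, so x' = 3937/53.
Then Pb = 58.125 − 0.625·(3937/53) = 620/53 and Ps = 130/9 + (1/9)·(3937/53) = 1203/53.
Government outlay = subsidy × quantity = 11 × 3937/53 = 43307/53.

Government cost = 43307/53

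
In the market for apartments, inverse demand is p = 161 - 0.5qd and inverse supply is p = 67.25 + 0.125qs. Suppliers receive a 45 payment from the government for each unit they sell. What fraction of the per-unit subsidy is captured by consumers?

Pre-subsidy: 161 - 0.5q = 67.25 + 0.125q gives q* = 150 and p* = 86.
With the subsidy, sellers receive ps = pb + 45 for each unit, where pb is the price buyers pay.
On the curves, pb = 161 - 0.5q and ps = 67.25 + 0.125q; the wedge ps − pb = 45 gives 67.25 + 0.125q − (161 - 0.5q) = 45, so q' = 222.
Then pb = 161 − 0.5·222 = 50 and ps = 67.25 + 0.125·222 = 95.
Buyers' price falls by p* − pb = 86 − 50 = 36; sellers' price rises by ps − p* = 95 − 86 = 9.
So consumers capture 36/45 = 0.8 of each unit of subsidy.

Consumer share = 0.8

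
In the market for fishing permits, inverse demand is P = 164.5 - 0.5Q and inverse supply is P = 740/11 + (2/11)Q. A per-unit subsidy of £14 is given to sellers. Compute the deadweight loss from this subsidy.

Deadweight loss = 2156/15

Pre-subsidy: 164.5 - 0.5Q = 740/11 + (2/11)Q gives Q* = 142.6 and P* = 93.2.
With the subsidy, sellers receive Ps = Pb + 14 for each unit, where Pb is the price buyers pay.
On the curves, Pb = 164.5 - 0.5Q and Ps = 740/11 + (2/11)Q; the wedge Ps − Pb = 14 gives 740/11 + (2/11)Q − (164.5 - 0.5Q) = 14, so Q' = 2447/15.
Then Pb = 164.5 − 0.5·(2447/15) = 1244/15 and Ps = 740/11 + (2/11)·(2447/15) = 1454/15.
The subsidy expands output by 2447/15 − 142.6 = 308/15 past the efficient level; on those units the gap between marginal cost and willingness to pay runs from 0 up to 14.
DWL = ½ × 14 × 308/15 = 2156/15.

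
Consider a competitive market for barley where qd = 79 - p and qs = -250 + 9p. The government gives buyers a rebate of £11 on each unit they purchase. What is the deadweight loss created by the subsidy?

Pre-subsidy: 79 - p = -250 + 9p gives p* = 32.9, q* = 46.1.
With the rebate, buyers effectively pay pb = ps − 11, where ps is the price sellers receive.
Demand in terms of ps becomes qd = 79 − 1(ps − 11) = 90 - ps. Setting this equal to supply: 90 - ps = -250 + 9ps, so ps = 34.
Buyers pay pb = 34 − 11 = 23; q' = -250 + 9·34 = 56.
The subsidy expands output by 56 − 46.1 = 9.9 past the efficient level; on those units the gap between marginal cost and willingness to pay runs from 0 up to 11.
DWL = ½ × 11 × 9.9 = 54.45.

Deadweight loss = £54.45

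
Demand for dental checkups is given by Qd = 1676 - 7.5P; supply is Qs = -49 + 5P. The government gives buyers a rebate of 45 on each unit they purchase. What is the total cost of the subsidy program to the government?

Government cost = 34920

Pre-subsidy: 1676 - 7.5P = -49 + 5P gives P* = 138, Q* = 641.
With the rebate, buyers effectively pay Pb = Ps − 45, where Ps is the price sellers receive.
Demand in terms of Ps becomes Qd = 1676 − 7.5(Ps − 45) = 2013.5 - 7.5Ps. Setting this equal to supply: 2013.5 - 7.5Ps = -49 + 5Ps, so Ps = 165.
Buyers pay Pb = 165 − 45 = 120; Q' = -49 + 5·165 = 776.
Government outlay = subsidy × quantity = 45 × 776 = 34920.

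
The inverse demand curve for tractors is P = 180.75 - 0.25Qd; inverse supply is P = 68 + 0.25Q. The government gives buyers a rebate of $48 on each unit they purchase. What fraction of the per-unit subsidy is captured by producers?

Producer share = 0.5

Pre-subsidy: 180.75 - 0.25Q = 68 + 0.25Q gives Q* = 225.5 and P* = 124.375.
With the rebate, buyers effectively pay Pb = Ps − 48, where Ps is the price sellers receive.
On the curves, Pb = 180.75 - 0.25Q and Ps = 68 + 0.25Q; the wedge Ps − Pb = 48 gives 68 + 0.25Q − (180.75 - 0.25Q) = 48, so Q' = 321.5.
Then Pb = 180.75 − 0.25·321.5 = 100.375 and Ps = 68 + 0.25·321.5 = 148.375.
Buyers' price falls by P* − Pb = 124.375 − 100.375 = 24; sellers' price rises by Ps − P* = 148.375 − 124.375 = 24.
So producers capture 24/48 = 0.5 of each unit of subsidy.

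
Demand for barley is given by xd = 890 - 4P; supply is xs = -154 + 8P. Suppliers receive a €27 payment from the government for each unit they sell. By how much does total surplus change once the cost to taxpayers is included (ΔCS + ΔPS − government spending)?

Pre-subsidy: 890 - 4P = -154 + 8P gives P* = 87, x* = 542.
With the subsidy, sellers receive Ps = Pb + 27 for each unit, where Pb is the price buyers pay.
Supply in terms of Pb becomes xs = -154 + 8(Pb + 27) = 62 + 8Pb. Setting this equal to demand: 890 - 4Pb = 62 + 8Pb, so Pb = 69.
Sellers receive Ps = 69 + 27 = 96; x' = 890 − 4·69 = 614.
ΔCS = ½(542 + 614)(87 − 69) = 10404; ΔPS = ½(542 + 614)(96 − 87) = 5202.
Government spending = 27 × 614 = 16578.
Net change = 10404 + 5202 − 16578 = -972. The loss equals the DWL triangle ½·27·72.

Net change in total surplus = -€972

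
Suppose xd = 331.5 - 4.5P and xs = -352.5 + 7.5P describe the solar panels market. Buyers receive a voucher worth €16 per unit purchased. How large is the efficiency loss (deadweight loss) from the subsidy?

Pre-subsidy: 331.5 - 4.5P = -352.5 + 7.5P gives P* = 57, x* = 75.
With the rebate, buyers effectively pay Pb = Ps − 16, where Ps is the price sellers receive.
Demand in terms of Ps becomes xd = 331.5 − 4.5(Ps − 16) = 403.5 - 4.5Ps. Setting this equal to supply: 403.5 - 4.5Ps = -352.5 + 7.5Ps, so Ps = 63.
Buyers pay Pb = 63 − 16 = 47; x' = -352.5 + 7.5·63 = 120.
The subsidy expands output by 120 − 75 = 45 past the efficient level; on those units the gap between marginal cost and willingness to pay runs from 0 up to 16.
DWL = ½ × 16 × 45 = 360.

Deadweight loss = €360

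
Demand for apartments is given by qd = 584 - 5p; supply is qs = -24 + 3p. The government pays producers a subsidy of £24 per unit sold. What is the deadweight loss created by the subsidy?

Deadweight loss = £540

Pre-subsidy: 584 - 5p = -24 + 3p gives p* = 76, q* = 204.
With the subsidy, sellers receive ps = pb + 24 for each unit, where pb is the price buyers pay.
Supply in terms of pb becomes qs = -24 + 3(pb + 24) = 48 + 3pb. Setting this equal to demand: 584 - 5pb = 48 + 3pb, so pb = 67.
Sellers receive ps = 67 + 24 = 91; q' = 584 − 5·67 = 249.
The subsidy expands output by 249 − 204 = 45 past the efficient level; on those units the gap between marginal cost and willingness to pay runs from 0 up to 24.
DWL = ½ × 24 × 45 = 540.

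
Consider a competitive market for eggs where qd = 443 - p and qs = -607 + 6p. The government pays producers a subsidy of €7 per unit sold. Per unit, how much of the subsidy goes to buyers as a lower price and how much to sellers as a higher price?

Buyers gain €6 per unit; sellers gain €1 per unit

Pre-subsidy: 443 - p = -607 + 6p gives p* = 150, q* = 293.
With the subsidy, sellers receive ps = pb + 7 for each unit, where pb is the price buyers pay.
Supply in terms of pb becomes qs = -607 + 6(pb + 7) = -565 + 6pb. Setting this equal to demand: 443 - pb = -565 + 6pb, so pb = 144.
Sellers receive ps = 144 + 7 = 151; q' = 443 − 1·144 = 299.
Buyers' price falls by p* − pb = 150 − 144 = 6; sellers' price rises by ps − p* = 151 − 150 = 1.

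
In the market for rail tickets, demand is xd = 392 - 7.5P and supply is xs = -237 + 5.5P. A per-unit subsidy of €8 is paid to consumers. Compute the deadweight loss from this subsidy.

Pre-subsidy: 392 - 7.5P = -237 + 5.5P gives P* = 629/13, x* = 757/26.
With the rebate, buyers effectively pay Pb = Ps − 8, where Ps is the price sellers receive.
Demand in terms of Ps becomes xd = 392 − 7.5(Ps − 8) = 452 - 7.5Ps. Setting this equal to supply: 452 - 7.5Ps = -237 + 5.5Ps, so Ps = 53.
Buyers pay Pb = 53 − 8 = 45; x' = -237 + 5.5·53 = 54.5.
The subsidy expands output by 54.5 − 757/26 = 330/13 past the efficient level; on those units the gap between marginal cost and willingness to pay runs from 0 up to 8.
DWL = ½ × 8 × 330/13 = 1320/13.

Deadweight loss = 1320/13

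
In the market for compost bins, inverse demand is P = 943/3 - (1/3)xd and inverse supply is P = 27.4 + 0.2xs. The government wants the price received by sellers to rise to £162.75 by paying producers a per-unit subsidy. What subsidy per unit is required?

Required subsidy s = £74 per unit

At a seller price of 162.75, quantity supplied is -137 + 5·162.75 = 676.75.
Buyers absorb 676.75 only when they pay Pb = 943/3 − (1/3)·676.75 = 88.75.
s = Ps − Pb = 162.75 − 88.75 = 74.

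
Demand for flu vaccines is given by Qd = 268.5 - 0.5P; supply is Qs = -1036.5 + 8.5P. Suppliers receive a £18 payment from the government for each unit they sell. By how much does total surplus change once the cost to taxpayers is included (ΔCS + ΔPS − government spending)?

Pre-subsidy: 268.5 - 0.5P = -1036.5 + 8.5P gives P* = 145, Q* = 196.
With the subsidy, sellers receive Ps = Pb + 18 for each unit, where Pb is the price buyers pay.
Supply in terms of Pb becomes Qs = -1036.5 + 8.5(Pb + 18) = -883.5 + 8.5Pb. Setting this equal to demand: 268.5 - 0.5Pb = -883.5 + 8.5Pb, so Pb = 128.
Sellers receive Ps = 128 + 18 = 146; Q' = 268.5 − 0.5·128 = 204.5.
ΔCS = ½(196 + 204.5)(145 − 128) = 3404.25; ΔPS = ½(196 + 204.5)(146 − 145) = 200.25.
Government spending = 18 × 204.5 = 3681.
Net change = 3404.25 + 200.25 − 3681 = -76.5. The loss equals the DWL triangle ½·18·8.5.

Net change in total surplus = -£76.5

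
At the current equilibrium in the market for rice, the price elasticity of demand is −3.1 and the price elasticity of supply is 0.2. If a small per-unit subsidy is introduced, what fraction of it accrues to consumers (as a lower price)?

Consumer share = 2/33

For a small subsidy around the equilibrium, the benefit split depends on the relative slopes, which at a point are proportional to the elasticities.
Buyer share = εs/(εs + |εd|) = 0.2/(0.2 + 3.1) = 2/33; seller share = |εd|/(εs + |εd|) = 31/33.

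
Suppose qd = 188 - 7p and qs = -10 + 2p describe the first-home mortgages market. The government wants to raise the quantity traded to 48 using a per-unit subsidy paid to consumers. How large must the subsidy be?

At q = 48, invert demand for the buyer price: pb = (188 − 48)/7 = 20; invert supply for the seller price: ps = (48 − (-10))/2 = 29.
The subsidy must fill the gap: s = ps − pb = 29 − 20 = 9.

Required subsidy s = 9 per unit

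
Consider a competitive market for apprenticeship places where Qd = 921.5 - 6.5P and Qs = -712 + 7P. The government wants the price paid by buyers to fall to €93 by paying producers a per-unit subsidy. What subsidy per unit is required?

At a buyer price of 93, quantity demanded is 921.5 − 6.5·93 = 317.
Sellers supply 317 only when they receive Ps with -712 + 7·Ps = 317, i.e. Ps = 147.
s = Ps − Pb = 147 − 93 = 54.

Required subsidy s = €54 per unit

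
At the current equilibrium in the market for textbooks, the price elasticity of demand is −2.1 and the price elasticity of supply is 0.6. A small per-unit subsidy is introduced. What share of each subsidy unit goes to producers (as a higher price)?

Producer share = 7/9

For a small subsidy around the equilibrium, the benefit split depends on the relative slopes, which at a point are proportional to the elasticities.
Buyer share = εs/(εs + |εd|) = 0.6/(0.6 + 2.1) = 2/9; seller share = |εd|/(εs + |εd|) = 7/9.
So producers capture 7/9 of the subsidy.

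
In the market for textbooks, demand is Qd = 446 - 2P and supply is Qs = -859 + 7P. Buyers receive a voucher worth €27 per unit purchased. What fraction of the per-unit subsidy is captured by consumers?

Consumer share = 7/9

Pre-subsidy: 446 - 2P = -859 + 7P gives P* = 145, Q* = 156.
With the rebate, buyers effectively pay Pb = Ps − 27, where Ps is the price sellers receive.
Demand in terms of Ps becomes Qd = 446 − 2(Ps − 27) = 500 - 2Ps. Setting this equal to supply: 500 - 2Ps = -859 + 7Ps, so Ps = 151.
Buyers pay Pb = 151 − 27 = 124; Q' = -859 + 7·151 = 198.
Buyers' price falls by P* − Pb = 145 − 124 = 21; sellers' price rises by Ps − P* = 151 − 145 = 6.
So consumers capture 21/27 = 7/9 of each unit of subsidy.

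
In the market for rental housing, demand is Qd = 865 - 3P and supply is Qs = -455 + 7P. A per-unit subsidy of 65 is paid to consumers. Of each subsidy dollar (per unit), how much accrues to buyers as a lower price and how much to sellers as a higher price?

Pre-subsidy: 865 - 3P = -455 + 7P gives P* = 132, Q* = 469.
With the rebate, buyers effectively pay Pb = Ps − 65, where Ps is the price sellers receive.
Demand in terms of Ps becomes Qd = 865 − 3(Ps − 65) = 1060 - 3Ps. Setting this equal to supply: 1060 - 3Ps = -455 + 7Ps, so Ps = 151.5.
Buyers pay Pb = 151.5 − 65 = 86.5; Q' = -455 + 7·151.5 = 605.5.
Buyers' price falls by P* − Pb = 132 − 86.5 = 45.5; sellers' price rises by Ps − P* = 151.5 − 132 = 19.5.

Buyers gain 45.5 per unit; sellers gain 19.5 per unit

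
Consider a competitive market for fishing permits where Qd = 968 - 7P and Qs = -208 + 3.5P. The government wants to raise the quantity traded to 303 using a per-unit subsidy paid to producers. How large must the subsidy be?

Required subsidy s = 51 per unit

At Q = 303, invert demand for the buyer price: Pb = (968 − 303)/7 = 95; invert supply for the seller price: Ps = (303 − (-208))/3.5 = 146.
The subsidy must fill the gap: s = Ps − Pb = 146 − 95 = 51.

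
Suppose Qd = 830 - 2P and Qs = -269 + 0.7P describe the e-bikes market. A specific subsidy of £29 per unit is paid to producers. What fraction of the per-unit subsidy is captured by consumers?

Pre-subsidy: 830 - 2P = -269 + 0.7P gives P* = 10990/27, Q* = 430/27.
With the subsidy, sellers receive Ps = Pb + 29 for each unit, where Pb is the price buyers pay.
Supply in terms of Pb becomes Qs = -269 + 0.7(Pb + 29) = -248.7 + 0.7Pb. Setting this equal to demand: 830 - 2Pb = -248.7 + 0.7Pb, so Pb = 10787/27.
Sellers receive Ps = 10787/27 + 29 = 11570/27; Q' = 830 − 2·(10787/27) = 836/27.
Buyers' price falls by P* − Pb = 10990/27 − 10787/27 = 203/27; sellers' price rises by Ps − P* = 11570/27 − 10990/27 = 580/27.
So consumers capture (203/27)/29 = 7/27 of each unit of subsidy.

Consumer share = 7/27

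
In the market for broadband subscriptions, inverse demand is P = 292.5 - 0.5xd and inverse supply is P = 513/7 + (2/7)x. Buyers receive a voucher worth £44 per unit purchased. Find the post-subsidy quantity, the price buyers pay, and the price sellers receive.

Pre-subsidy: 292.5 - 0.5x = 513/7 + (2/7)x gives x* = 279 and P* = 153.
With the rebate, buyers effectively pay Pb = Ps − 44, where Ps is the price sellers receive.
On the curves, Pb = 292.5 - 0.5x and Ps = 513/7 + (2/7)x; the wedge Ps − Pb = 44 gives 513/7 + (2/7)x − (292.5 - 0.5x) = 44, so x' = 335.
Then Pb = 292.5 − 0.5·335 = 125 and Ps = 513/7 + (2/7)·335 = 169.

x' = 335; buyers pay £125; sellers receive £169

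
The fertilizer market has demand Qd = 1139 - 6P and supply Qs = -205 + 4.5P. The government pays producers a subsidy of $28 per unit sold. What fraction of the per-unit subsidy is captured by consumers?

Consumer share = 3/7

Pre-subsidy: 1139 - 6P = -205 + 4.5P gives P* = 128, Q* = 371.
With the subsidy, sellers receive Ps = Pb + 28 for each unit, where Pb is the price buyers pay.
Supply in terms of Pb becomes Qs = -205 + 4.5(Pb + 28) = -79 + 4.5Pb. Setting this equal to demand: 1139 - 6Pb = -79 + 4.5Pb, so Pb = 116.
Sellers receive Ps = 116 + 28 = 144; Q' = 1139 − 6·116 = 443.
Buyers' price falls by P* − Pb = 128 − 116 = 12; sellers' price rises by Ps − P* = 144 − 128 = 16.
So consumers capture 12/28 = 3/7 of each unit of subsidy.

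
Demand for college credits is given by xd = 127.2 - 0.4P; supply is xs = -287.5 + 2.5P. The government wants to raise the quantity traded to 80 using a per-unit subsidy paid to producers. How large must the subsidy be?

At x = 80, invert demand for the buyer price: Pb = (127.2 − 80)/0.4 = 118; invert supply for the seller price: Ps = (80 − (-287.5))/2.5 = 147.
The subsidy must fill the gap: s = Ps − Pb = 147 − 118 = 29.

Required subsidy s = 29 per unit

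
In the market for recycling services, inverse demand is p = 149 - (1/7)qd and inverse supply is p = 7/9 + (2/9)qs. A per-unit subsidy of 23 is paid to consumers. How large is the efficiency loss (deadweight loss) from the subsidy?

Deadweight loss = 724.5

Pre-subsidy: 149 - (1/7)q = 7/9 + (2/9)q gives q* = 406 and p* = 91.
With the rebate, buyers effectively pay pb = ps − 23, where ps is the price sellers receive.
On the curves, pb = 149 - (1/7)q and ps = 7/9 + (2/9)q; the wedge ps − pb = 23 gives 7/9 + (2/9)q − (149 - (1/7)q) = 23, so q' = 469.
Then pb = 149 − (1/7)·469 = 82 and ps = 7/9 + (2/9)·469 = 105.
The subsidy expands output by 469 − 406 = 63 past the efficient level; on those units the gap between marginal cost and willingness to pay runs from 0 up to 23.
DWL = ½ × 23 × 63 = 724.5.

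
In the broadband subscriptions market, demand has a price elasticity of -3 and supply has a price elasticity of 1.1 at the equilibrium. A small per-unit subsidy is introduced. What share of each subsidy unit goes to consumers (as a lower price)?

For a small subsidy around the equilibrium, the benefit split depends on the relative slopes, which at a point are proportional to the elasticities.
Buyer share = εs/(εs + |εd|) = 1.1/(1.1 + 3) = 11/41; seller share = |εd|/(εs + |εd|) = 30/41.

Consumer share = 11/41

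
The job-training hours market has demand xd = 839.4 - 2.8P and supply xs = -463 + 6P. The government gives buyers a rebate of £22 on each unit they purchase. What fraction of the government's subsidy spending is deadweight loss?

DWL / government spending = 21/467

Pre-subsidy: 839.4 - 2.8P = -463 + 6P gives P* = 148, x* = 425.
With the rebate, buyers effectively pay Pb = Ps − 22, where Ps is the price sellers receive.
Demand in terms of Ps becomes xd = 839.4 − 2.8(Ps − 22) = 901 - 2.8Ps. Setting this equal to supply: 901 - 2.8Ps = -463 + 6Ps, so Ps = 155.
Buyers pay Pb = 155 − 22 = 133; x' = -463 + 6·155 = 467.
ΔCS = ½(425 + 467)(148 − 133) = 6690; ΔPS = ½(425 + 467)(155 − 148) = 3122.
Government spending = 22 × 467 = 10274.
DWL = ½ × 22 × (467 − 425) = 462; fraction = 462 / 10274 = 21/467.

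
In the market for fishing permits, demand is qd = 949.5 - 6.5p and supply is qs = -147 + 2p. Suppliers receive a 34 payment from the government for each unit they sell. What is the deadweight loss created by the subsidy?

Pre-subsidy: 949.5 - 6.5p = -147 + 2p gives p* = 129, q* = 111.
With the subsidy, sellers receive ps = pb + 34 for each unit, where pb is the price buyers pay.
Supply in terms of pb becomes qs = -147 + 2(pb + 34) = -79 + 2pb. Setting this equal to demand: 949.5 - 6.5pb = -79 + 2pb, so pb = 121.
Sellers receive ps = 121 + 34 = 155; q' = 949.5 − 6.5·121 = 163.
The subsidy expands output by 163 − 111 = 52 past the efficient level; on those units the gap between marginal cost and willingness to pay runs from 0 up to 34.
DWL = ½ × 34 × 52 = 884.

Deadweight loss = 884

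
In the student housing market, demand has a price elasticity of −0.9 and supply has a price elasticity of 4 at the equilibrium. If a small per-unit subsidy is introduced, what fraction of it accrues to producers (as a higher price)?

For a small subsidy around the equilibrium, the benefit split depends on the relative slopes, which at a point are proportional to the elasticities.
Buyer share = εs/(εs + |εd|) = 4/(4 + 0.9) = 40/49; seller share = |εd|/(εs + |εd|) = 9/49.
So producers capture 9/49 of the subsidy.

Producer share = 9/49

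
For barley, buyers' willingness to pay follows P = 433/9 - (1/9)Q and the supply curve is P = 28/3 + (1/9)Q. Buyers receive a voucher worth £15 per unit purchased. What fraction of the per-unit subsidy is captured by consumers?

Consumer share = 0.5

Pre-subsidy: 433/9 - (1/9)Q = 28/3 + (1/9)Q gives Q* = 174.5 and P* = 517/18.
With the rebate, buyers effectively pay Pb = Ps − 15, where Ps is the price sellers receive.
On the curves, Pb = 433/9 - (1/9)Q and Ps = 28/3 + (1/9)Q; the wedge Ps − Pb = 15 gives 28/3 + (1/9)Q − (433/9 - (1/9)Q) = 15, so Q' = 242.
Then Pb = 433/9 − (1/9)·242 = 191/9 and Ps = 28/3 + (1/9)·242 = 326/9.
Buyers' price falls by P* − Pb = 517/18 − 191/9 = 7.5; sellers' price rises by Ps − P* = 326/9 − 517/18 = 7.5.
So consumers capture 7.5/15 = 0.5 of each unit of subsidy.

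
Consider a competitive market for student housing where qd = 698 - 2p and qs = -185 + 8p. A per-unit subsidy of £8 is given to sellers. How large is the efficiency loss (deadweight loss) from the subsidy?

Deadweight loss = £51.2

Pre-subsidy: 698 - 2p = -185 + 8p gives p* = 88.3, q* = 521.4.
With the subsidy, sellers receive ps = pb + 8 for each unit, where pb is the price buyers pay.
Supply in terms of pb becomes qs = -185 + 8(pb + 8) = -121 + 8pb. Setting this equal to demand: 698 - 2pb = -121 + 8pb, so pb = 81.9.
Sellers receive ps = 81.9 + 8 = 89.9; q' = 698 − 2·81.9 = 534.2.
The subsidy expands output by 534.2 − 521.4 = 12.8 past the efficient level; on those units the gap between marginal cost and willingness to pay runs from 0 up to 8.
DWL = ½ × 8 × 12.8 = 51.2.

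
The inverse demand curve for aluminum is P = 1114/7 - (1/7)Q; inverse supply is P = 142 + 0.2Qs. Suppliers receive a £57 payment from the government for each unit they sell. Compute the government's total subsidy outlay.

Pre-subsidy: 1114/7 - (1/7)Q = 142 + 0.2Q gives Q* = 50 and P* = 152.
With the subsidy, sellers receive Ps = Pb + 57 for each unit, where Pb is the price buyers pay.
On the curves, Pb = 1114/7 - (1/7)Q and Ps = 142 + 0.2Q; the wedge Ps − Pb = 57 gives 142 + 0.2Q − (1114/7 - (1/7)Q) = 57, so Q' = 216.25.
Then Pb = 1114/7 − (1/7)·216.25 = 128.25 and Ps = 142 + 0.2·216.25 = 185.25.
Government outlay = subsidy × quantity = 57 × 216.25 = 12326.25.

Government cost = £12326.25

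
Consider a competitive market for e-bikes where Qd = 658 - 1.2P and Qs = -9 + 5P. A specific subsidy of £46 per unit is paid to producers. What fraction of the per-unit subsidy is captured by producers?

Pre-subsidy: 658 - 1.2P = -9 + 5P gives P* = 3335/31, Q* = 16396/31.
With the subsidy, sellers receive Ps = Pb + 46 for each unit, where Pb is the price buyers pay.
Supply in terms of Pb becomes Qs = -9 + 5(Pb + 46) = 221 + 5Pb. Setting this equal to demand: 658 - 1.2Pb = 221 + 5Pb, so Pb = 2185/31.
Sellers receive Ps = 2185/31 + 46 = 3611/31; Q' = 658 − 1.2·(2185/31) = 17776/31.
Buyers' price falls by P* − Pb = 3335/31 − 2185/31 = 1150/31; sellers' price rises by Ps − P* = 3611/31 − 3335/31 = 276/31.
So producers capture (276/31)/46 = 6/31 of each unit of subsidy.

Producer share = 6/31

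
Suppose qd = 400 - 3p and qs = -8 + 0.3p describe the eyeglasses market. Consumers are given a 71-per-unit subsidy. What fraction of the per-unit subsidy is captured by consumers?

Pre-subsidy: 400 - 3p = -8 + 0.3p gives p* = 1360/11, q* = 320/11.
With the rebate, buyers effectively pay pb = ps − 71, where ps is the price sellers receive.
Demand in terms of ps becomes qd = 400 − 3(ps − 71) = 613 - 3ps. Setting this equal to supply: 613 - 3ps = -8 + 0.3ps, so ps = 2070/11.
Buyers pay pb = 2070/11 − 71 = 1289/11; q' = -8 + 0.3·(2070/11) = 533/11.
Buyers' price falls by p* − pb = 1360/11 − 1289/11 = 71/11; sellers' price rises by ps − p* = 2070/11 − 1360/11 = 710/11.
So consumers capture (71/11)/71 = 1/11 of each unit of subsidy.

Consumer share = 1/11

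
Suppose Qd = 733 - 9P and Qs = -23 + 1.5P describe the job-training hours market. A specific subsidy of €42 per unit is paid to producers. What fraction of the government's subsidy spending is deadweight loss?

DWL / government spending = 27/139

Pre-subsidy: 733 - 9P = -23 + 1.5P gives P* = 72, Q* = 85.
With the subsidy, sellers receive Ps = Pb + 42 for each unit, where Pb is the price buyers pay.
Supply in terms of Pb becomes Qs = -23 + 1.5(Pb + 42) = 40 + 1.5Pb. Setting this equal to demand: 733 - 9Pb = 40 + 1.5Pb, so Pb = 66.
Sellers receive Ps = 66 + 42 = 108; Q' = 733 − 9·66 = 139.
ΔCS = ½(85 + 139)(72 − 66) = 672; ΔPS = ½(85 + 139)(108 − 72) = 4032.
Government spending = 42 × 139 = 5838.
DWL = ½ × 42 × (139 − 85) = 1134; fraction = 1134 / 5838 = 27/139.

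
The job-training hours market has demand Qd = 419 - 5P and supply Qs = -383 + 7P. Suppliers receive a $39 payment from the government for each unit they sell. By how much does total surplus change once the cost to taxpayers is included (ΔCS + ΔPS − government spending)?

Net change in total surplus = -$2218.125

Pre-subsidy: 419 - 5P = -383 + 7P gives P* = 401/6, Q* = 509/6.
With the subsidy, sellers receive Ps = Pb + 39 for each unit, where Pb is the price buyers pay.
Supply in terms of Pb becomes Qs = -383 + 7(Pb + 39) = -110 + 7Pb. Setting this equal to demand: 419 - 5Pb = -110 + 7Pb, so Pb = 529/12.
Sellers receive Ps = 529/12 + 39 = 997/12; Q' = 419 − 5·(529/12) = 2383/12.
ΔCS = ½(509/6 + 2383/12)(401/6 − 529/12) = 309491/96; ΔPS = ½(509/6 + 2383/12)(997/12 − 401/6) = 221065/96.
Government spending = 39 × 2383/12 = 7744.75.
Net change = 309491/96 + 221065/96 − 7744.75 = -2218.125. The loss equals the DWL triangle ½·39·113.75.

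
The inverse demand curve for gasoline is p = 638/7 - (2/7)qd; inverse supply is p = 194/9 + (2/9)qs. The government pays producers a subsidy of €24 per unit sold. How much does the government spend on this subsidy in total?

Government cost = €4422

Pre-subsidy: 638/7 - (2/7)q = 194/9 + (2/9)q gives q* = 137 and p* = 52.
With the subsidy, sellers receive ps = pb + 24 for each unit, where pb is the price buyers pay.
On the curves, pb = 638/7 - (2/7)q and ps = 194/9 + (2/9)q; the wedge ps − pb = 24 gives 194/9 + (2/9)q − (638/7 - (2/7)q) = 24, so q' = 184.25.
Then pb = 638/7 − (2/7)·184.25 = 38.5 and ps = 194/9 + (2/9)·184.25 = 62.5.
Government outlay = subsidy × quantity = 24 × 184.25 = 4422.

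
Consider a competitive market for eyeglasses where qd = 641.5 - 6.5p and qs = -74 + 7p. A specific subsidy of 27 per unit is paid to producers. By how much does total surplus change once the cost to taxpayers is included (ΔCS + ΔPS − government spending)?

Pre-subsidy: 641.5 - 6.5p = -74 + 7p gives p* = 53, q* = 297.
With the subsidy, sellers receive ps = pb + 27 for each unit, where pb is the price buyers pay.
Supply in terms of pb becomes qs = -74 + 7(pb + 27) = 115 + 7pb. Setting this equal to demand: 641.5 - 6.5pb = 115 + 7pb, so pb = 39.
Sellers receive ps = 39 + 27 = 66; q' = 641.5 − 6.5·39 = 388.
ΔCS = ½(297 + 388)(53 − 39) = 4795; ΔPS = ½(297 + 388)(66 − 53) = 4452.5.
Government spending = 27 × 388 = 10476.
Net change = 4795 + 4452.5 − 10476 = -1228.5. The loss equals the DWL triangle ½·27·91.

Net change in total surplus = -1228.5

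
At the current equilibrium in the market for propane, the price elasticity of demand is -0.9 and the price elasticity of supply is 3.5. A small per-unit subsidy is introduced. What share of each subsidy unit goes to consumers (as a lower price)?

For a small subsidy around the equilibrium, the benefit split depends on the relative slopes, which at a point are proportional to the elasticities.
Buyer share = εs/(εs + |εd|) = 3.5/(3.5 + 0.9) = 35/44; seller share = |εd|/(εs + |εd|) = 9/44.

Consumer share = 35/44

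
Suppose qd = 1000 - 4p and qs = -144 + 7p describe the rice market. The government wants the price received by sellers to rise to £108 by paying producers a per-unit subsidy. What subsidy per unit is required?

Required subsidy s = £11 per unit

At a seller price of 108, quantity supplied is -144 + 7·108 = 612.
Buyers absorb 612 only when they pay pb with 1000 − 4·pb = 612, i.e. pb = 97.
s = ps − pb = 108 − 97 = 11.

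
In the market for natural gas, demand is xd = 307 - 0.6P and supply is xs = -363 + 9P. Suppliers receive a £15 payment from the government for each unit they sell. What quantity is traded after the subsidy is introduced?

x' = 273.5625

Pre-subsidy: 307 - 0.6P = -363 + 9P gives P* = 1675/24, x* = 265.125.
With the subsidy, sellers receive Ps = Pb + 15 for each unit, where Pb is the price buyers pay.
Supply in terms of Pb becomes xs = -363 + 9(Pb + 15) = -228 + 9Pb. Setting this equal to demand: 307 - 0.6Pb = -228 + 9Pb, so Pb = 2675/48.
Sellers receive Ps = 2675/48 + 15 = 3395/48; x' = 307 − 0.6·(2675/48) = 273.5625.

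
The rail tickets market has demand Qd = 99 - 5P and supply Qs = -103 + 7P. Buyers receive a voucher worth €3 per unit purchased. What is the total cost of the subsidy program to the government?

Pre-subsidy: 99 - 5P = -103 + 7P gives P* = 101/6, Q* = 89/6.
With the rebate, buyers effectively pay Pb = Ps − 3, where Ps is the price sellers receive.
Demand in terms of Ps becomes Qd = 99 − 5(Ps − 3) = 114 - 5Ps. Setting this equal to supply: 114 - 5Ps = -103 + 7Ps, so Ps = 217/12.
Buyers pay Pb = 217/12 − 3 = 181/12; Q' = -103 + 7·(217/12) = 283/12.
Government outlay = subsidy × quantity = 3 × 283/12 = 70.75.

Government cost = €70.75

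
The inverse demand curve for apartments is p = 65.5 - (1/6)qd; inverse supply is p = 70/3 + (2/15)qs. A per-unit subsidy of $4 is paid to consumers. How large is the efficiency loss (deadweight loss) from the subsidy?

Pre-subsidy: 65.5 - (1/6)q = 70/3 + (2/15)q gives q* = 1265/9 and p* = 1136/27.
With the rebate, buyers effectively pay pb = ps − 4, where ps is the price sellers receive.
On the curves, pb = 65.5 - (1/6)q and ps = 70/3 + (2/15)q; the wedge ps − pb = 4 gives 70/3 + (2/15)q − (65.5 - (1/6)q) = 4, so q' = 1385/9.
Then pb = 65.5 − (1/6)·(1385/9) = 1076/27 and ps = 70/3 + (2/15)·(1385/9) = 1184/27.
The subsidy expands output by 1385/9 − 1265/9 = 40/3 past the efficient level; on those units the gap between marginal cost and willingness to pay runs from 0 up to 4.
DWL = ½ × 4 × 40/3 = 80/3.

Deadweight loss = 80/3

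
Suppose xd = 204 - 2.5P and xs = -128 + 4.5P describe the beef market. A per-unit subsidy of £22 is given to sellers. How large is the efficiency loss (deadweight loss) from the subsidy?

Deadweight loss = 5445/14

Pre-subsidy: 204 - 2.5P = -128 + 4.5P gives P* = 332/7, x* = 598/7.
With the subsidy, sellers receive Ps = Pb + 22 for each unit, where Pb is the price buyers pay.
Supply in terms of Pb becomes xs = -128 + 4.5(Pb + 22) = -29 + 4.5Pb. Setting this equal to demand: 204 - 2.5Pb = -29 + 4.5Pb, so Pb = 233/7.
Sellers receive Ps = 233/7 + 22 = 387/7; x' = 204 − 2.5·(233/7) = 1691/14.
The subsidy expands output by 1691/14 − 598/7 = 495/14 past the efficient level; on those units the gap between marginal cost and willingness to pay runs from 0 up to 22.
DWL = ½ × 22 × 495/14 = 5445/14.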